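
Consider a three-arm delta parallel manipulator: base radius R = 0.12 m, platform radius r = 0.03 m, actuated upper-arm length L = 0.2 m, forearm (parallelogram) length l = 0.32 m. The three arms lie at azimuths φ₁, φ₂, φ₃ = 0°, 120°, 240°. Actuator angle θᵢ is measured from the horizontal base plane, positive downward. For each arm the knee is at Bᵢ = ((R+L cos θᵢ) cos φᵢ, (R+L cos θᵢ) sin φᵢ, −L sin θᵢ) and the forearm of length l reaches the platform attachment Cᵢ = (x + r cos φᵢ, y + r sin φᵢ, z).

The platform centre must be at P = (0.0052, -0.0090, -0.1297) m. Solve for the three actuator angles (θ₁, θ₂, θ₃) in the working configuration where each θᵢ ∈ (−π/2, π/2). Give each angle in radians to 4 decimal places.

θ₁ = -0.0871, θ₂ = 0.0870, θ₃ = -0.0871

φ1=0.0° → target in arm frame (0.0052, -0.0090)
  A=0.0848, B=-0.1297, C=(l²−L²−A²−y'²−z²)/(2L)=0.0958
  √(A²+B²)=0.1550;  θ1 = -0.9917+0.9046 ≈ -0.0871
arm 2 (φ=120.0°): x'=-0.0104, y'=0.0000
  A=0.1004, B=-0.1297, C=(l²−L²−A²−y'²−z²)/(2L)=0.0887
  θ2 = atan2(B,A) + arccos(C/0.1640) = 0.0870
φ3=240.0° → target in arm frame (0.0052, 0.0090)
  A cos θ + B sin θ = C:  0.0848·cos θ + -0.1297·sin θ = 0.0958
  √(A²+B²)=0.1550;  θ3 = -0.9917+0.9047 ≈ -0.0871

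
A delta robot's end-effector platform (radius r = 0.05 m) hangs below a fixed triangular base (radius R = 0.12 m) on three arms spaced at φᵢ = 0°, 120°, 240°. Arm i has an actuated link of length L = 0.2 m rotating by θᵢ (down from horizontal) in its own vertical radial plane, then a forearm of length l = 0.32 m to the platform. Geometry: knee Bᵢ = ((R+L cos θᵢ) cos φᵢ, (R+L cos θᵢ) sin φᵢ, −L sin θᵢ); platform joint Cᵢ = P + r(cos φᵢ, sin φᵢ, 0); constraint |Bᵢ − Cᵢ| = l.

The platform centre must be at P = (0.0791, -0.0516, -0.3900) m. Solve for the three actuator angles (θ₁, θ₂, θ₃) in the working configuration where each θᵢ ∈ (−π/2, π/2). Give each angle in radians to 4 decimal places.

θ₁ = 0.6108, θ₂ = 1.1345, θ₃ = 0.8725

rotate P by −φ1: (0.0791, -0.0516, -0.3900)
  A cos θ + B sin θ = C:  -0.0091·cos θ + -0.3900·sin θ = -0.2311
  θ1 = atan2(B,A) + arccos(C/0.3901) = 0.6108
arm 2 (φ=120.0°): x'=-0.0842, y'=-0.0427
  e−x'=0.1542;  (l²−L²−(e−x')²−y'²−z²)/2L = -0.2883
  θ2 = atan2(B,A) + arccos(C/0.4194) = 1.1345
φ3=240.0° → target in arm frame (0.0051, 0.0943)
  A cos θ + B sin θ = C:  0.0649·cos θ + -0.3900·sin θ = -0.2570
  √(A²+B²)=0.3954;  θ3 = -1.4060+2.2784 ≈ 0.8725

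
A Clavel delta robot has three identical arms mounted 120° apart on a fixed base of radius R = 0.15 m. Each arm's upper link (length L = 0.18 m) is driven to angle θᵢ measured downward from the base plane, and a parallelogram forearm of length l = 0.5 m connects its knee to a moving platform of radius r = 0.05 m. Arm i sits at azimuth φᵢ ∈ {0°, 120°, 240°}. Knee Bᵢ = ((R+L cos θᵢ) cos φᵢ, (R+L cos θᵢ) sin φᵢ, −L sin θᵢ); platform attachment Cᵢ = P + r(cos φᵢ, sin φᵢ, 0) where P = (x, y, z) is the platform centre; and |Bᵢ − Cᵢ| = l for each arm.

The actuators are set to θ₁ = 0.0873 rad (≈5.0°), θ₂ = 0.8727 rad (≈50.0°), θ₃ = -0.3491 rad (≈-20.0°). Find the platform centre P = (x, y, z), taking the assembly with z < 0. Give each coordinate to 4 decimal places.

(0.0439, -0.2078, -0.4048)

arm 1 at φ=0.0°: ρ1 = 0.2793;  O1 = (0.2793, 0.0000, -0.0157)
O2 = (0.2157·cos120.0°, 0.2157·sin120.0°, -0.1379) = (-0.1078, 0.1868, -0.1379)
O3 = (0.2691·cos240.0°, 0.2691·sin240.0°, 0.0616) = (-0.1346, -0.2331, 0.0616)
eliminate P² terms by subtracting sphere 1 from 2 and 3
[-0.7743 0.3736 -0.2444]·P = -0.0127;  [-0.8278 -0.4662 0.1545]·P = -0.0020
Cramer: x(z) = 0.0100-0.0839z;  y(z) = -0.0134+0.4804z
quadratic in z: (1.2378)z²+(0.0637)z+(-0.1770)=0, √Δ=0.9384 → z ∈ {-0.4048, 0.3533}; z = -0.4048 (taking z<0)
x = 0.0439, y = -0.2078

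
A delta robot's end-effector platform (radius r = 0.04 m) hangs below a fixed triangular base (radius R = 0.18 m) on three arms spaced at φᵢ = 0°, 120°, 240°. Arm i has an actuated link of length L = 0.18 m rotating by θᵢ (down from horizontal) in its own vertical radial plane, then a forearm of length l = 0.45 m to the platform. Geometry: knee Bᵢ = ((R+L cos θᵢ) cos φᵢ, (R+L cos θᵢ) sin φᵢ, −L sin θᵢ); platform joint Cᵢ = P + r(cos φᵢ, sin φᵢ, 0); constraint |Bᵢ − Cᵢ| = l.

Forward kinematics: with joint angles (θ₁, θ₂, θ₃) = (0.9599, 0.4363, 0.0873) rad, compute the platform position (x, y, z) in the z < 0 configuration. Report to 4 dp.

arm 1 at φ=0.0°: e+L cos θ1 = 0.2432;  O1 = (0.2432, 0.0000, -0.1474)
φ2=120.0°: virtual centre (-0.1516, 0.2625, -0.0761), radius l
arm 3 at φ=240.0°: e+L cos θ3 = 0.3193;  O3 = (-0.1597, -0.2765, -0.0157)
subtract pairs → two planes through P
[-0.7896 0.5251 0.1428]·P = 0.0168;  [-0.8058 -0.5531 0.2635]·P = 0.0213
det = 0.8598;  x = -0.0238+0.2527z,  y = -0.0038+0.1082z
into |P−O₁|² = l²: 1.0756z² + 0.1591z + -0.1094 = 0;  Δ = 0.4961;  z = -0.4014 or 0.2535 → z<0 root = -0.4014
x = -0.1252, y = -0.0473

(-0.1252, -0.0473, -0.4014)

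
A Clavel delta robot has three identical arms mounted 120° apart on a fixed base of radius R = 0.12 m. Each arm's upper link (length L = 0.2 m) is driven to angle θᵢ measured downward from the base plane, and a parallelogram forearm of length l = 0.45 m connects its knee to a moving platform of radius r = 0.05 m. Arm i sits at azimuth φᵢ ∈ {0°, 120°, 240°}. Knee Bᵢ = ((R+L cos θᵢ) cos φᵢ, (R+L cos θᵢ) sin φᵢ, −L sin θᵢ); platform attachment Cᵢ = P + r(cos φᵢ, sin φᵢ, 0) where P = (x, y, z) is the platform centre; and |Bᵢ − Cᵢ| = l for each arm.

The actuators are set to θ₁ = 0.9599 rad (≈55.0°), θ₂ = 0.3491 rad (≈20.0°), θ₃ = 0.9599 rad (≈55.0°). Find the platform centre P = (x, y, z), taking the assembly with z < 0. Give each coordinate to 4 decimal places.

arm 1 at φ=0.0°: e+L cos θ1 = 0.1847;  S1 = (0.1847, 0.0000, -0.1638)
arm 2 at φ=120.0°: e+L cos θ2 = 0.2579;  S2 = (-0.1290, 0.2234, -0.0684)
φ3=240.0°: virtual centre (-0.0924, -0.1600, -0.1638), radius l
subtract pairs → two planes through P
plane₁₂: -0.6274x+0.4468y+0.1908z = 0.0103
Cramer: x(z) = -0.0073+0.1362z;  y(z) = 0.0127-0.2359z
quadratic in z: (1.0742)z²+(0.2694)z+(-0.1386)=0, √Δ=0.8174 → z ∈ {-0.5059, 0.2551}; z = -0.5059 (taking z<0)
x = -0.0762, y = 0.1320

(-0.0762, 0.1320, -0.5059)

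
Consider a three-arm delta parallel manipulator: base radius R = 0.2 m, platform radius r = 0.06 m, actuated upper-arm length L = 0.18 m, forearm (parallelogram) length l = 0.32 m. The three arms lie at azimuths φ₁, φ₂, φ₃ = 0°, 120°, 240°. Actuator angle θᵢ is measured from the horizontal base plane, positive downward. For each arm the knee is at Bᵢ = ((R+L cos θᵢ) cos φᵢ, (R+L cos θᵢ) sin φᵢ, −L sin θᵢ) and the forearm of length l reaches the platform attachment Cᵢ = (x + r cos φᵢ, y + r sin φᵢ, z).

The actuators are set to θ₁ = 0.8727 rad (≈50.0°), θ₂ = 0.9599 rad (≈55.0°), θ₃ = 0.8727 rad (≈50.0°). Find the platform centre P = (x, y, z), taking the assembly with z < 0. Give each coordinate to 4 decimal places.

(0.0067, -0.0116, -0.3386)

O1 = (0.2557·cos0.0°, 0.2557·sin0.0°, -0.1379) = (0.2557, 0.0000, -0.1379)
O2 = (0.2432·cos120.0°, 0.2432·sin120.0°, -0.1474) = (-0.1216, 0.2107, -0.1474)
φ3=240.0°: virtual centre (-0.1278, -0.2214, -0.1379), radius l
|O₂|²−|O₁|² = -0.0035;  |O₃|²−|O₁|² = 0.0000
linear system: -0.7546x+0.4213y = -0.0035−-0.0191z; -0.7671x+-0.4429y = 0.0000−0.0000z
Cramer: x(z) = 0.0023-0.0129z;  y(z) = -0.0041+0.0223z
into |P−O₁|² = l²: 1.0007z² + 0.2821z + -0.0192 = 0;  Δ = 0.1564;  z = -0.3386 or 0.0566 → z<0 root = -0.3386
x = 0.0067, y = -0.0116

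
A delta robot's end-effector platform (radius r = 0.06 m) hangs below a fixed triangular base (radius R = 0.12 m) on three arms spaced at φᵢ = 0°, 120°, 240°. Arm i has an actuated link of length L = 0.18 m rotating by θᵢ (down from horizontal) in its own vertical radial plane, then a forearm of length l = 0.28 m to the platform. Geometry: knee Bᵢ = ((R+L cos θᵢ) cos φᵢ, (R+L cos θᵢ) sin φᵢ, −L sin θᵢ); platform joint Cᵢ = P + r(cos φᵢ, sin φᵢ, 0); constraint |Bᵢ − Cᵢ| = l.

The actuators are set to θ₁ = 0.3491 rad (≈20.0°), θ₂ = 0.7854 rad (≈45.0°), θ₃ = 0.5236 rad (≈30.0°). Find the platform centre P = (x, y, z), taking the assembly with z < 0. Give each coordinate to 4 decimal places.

(0.0448, -0.0355, -0.2693)

arm 1 at φ=0.0°: (R−r)+L cos θ1 = 0.2291;  S1 = (0.2291, 0.0000, -0.0616)
φ2=120.0°: virtual centre (-0.0936, 0.1622, -0.1273), radius l
arm 3 at φ=240.0°: (R−r)+L cos θ3 = 0.2159;  S3 = (-0.1079, -0.1870, -0.0900)
eliminate P² terms by subtracting sphere 1 from 2 and 3
plane₁₂: -0.6456x+0.3244y+-0.1314z = -0.0050
Cramer: x(z) = 0.0052-0.1469z;  y(z) = -0.0051+0.1128z
into |P−S₁|² = l²: 1.0343z² + 0.1878z + -0.0244 = 0;  Δ = 0.1364;  z = -0.2693 or 0.0877 → z<0 root = -0.2693
x = 0.0448, y = -0.0355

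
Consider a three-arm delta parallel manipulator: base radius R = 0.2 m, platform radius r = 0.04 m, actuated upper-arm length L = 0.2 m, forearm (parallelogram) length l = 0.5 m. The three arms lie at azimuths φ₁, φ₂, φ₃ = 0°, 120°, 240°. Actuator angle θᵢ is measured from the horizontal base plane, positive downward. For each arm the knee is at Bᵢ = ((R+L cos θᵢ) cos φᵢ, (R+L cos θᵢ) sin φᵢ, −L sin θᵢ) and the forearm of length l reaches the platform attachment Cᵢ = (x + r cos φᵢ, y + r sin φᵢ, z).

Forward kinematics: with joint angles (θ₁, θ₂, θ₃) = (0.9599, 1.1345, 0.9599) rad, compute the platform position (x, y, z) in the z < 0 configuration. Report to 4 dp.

(0.0199, -0.0344, -0.5926)

O1 = (0.2747·cos0.0°, 0.2747·sin0.0°, -0.1638) = (0.2747, 0.0000, -0.1638)
φ2=120.0°: virtual centre (-0.1223, 0.2118, -0.1813), radius l
arm 3 at φ=240.0°: ρ3 = 0.2747;  O3 = (-0.1374, -0.2379, -0.1638)
|O₂|²−|O₁|² = -0.0097;  |O₃|²−|O₁|² = 0.0000
plane₁₂: -0.7940x+0.4235y+-0.0349z = -0.0097
det = 0.7268;  x = 0.0063+-0.0228z,  y = -0.0110+0.0395z
quadratic in z: (1.0021)z²+(0.3390)z+(-0.1510)=0, √Δ=0.8487 → z ∈ {-0.5926, 0.2543}; z = -0.5926 (taking z<0)
x = 0.0199, y = -0.0344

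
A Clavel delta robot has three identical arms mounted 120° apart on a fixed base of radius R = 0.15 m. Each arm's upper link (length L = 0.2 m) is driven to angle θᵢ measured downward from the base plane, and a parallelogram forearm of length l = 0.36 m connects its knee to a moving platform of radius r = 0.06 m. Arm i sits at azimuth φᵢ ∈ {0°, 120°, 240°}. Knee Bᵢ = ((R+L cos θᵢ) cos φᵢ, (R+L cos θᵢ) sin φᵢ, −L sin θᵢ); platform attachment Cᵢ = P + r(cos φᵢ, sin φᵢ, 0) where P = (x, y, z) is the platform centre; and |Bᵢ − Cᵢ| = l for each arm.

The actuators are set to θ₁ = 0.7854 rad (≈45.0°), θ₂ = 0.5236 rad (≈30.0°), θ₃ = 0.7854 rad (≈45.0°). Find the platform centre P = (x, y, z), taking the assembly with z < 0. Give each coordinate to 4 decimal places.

centre 1 = (0.2314·cos0.0°, 0.2314·sin0.0°, -0.1414) = (0.2314, 0.0000, -0.1414)
centre 2 = (0.2632·cos120.0°, 0.2632·sin120.0°, -0.1000) = (-0.1316, 0.2279, -0.1000)
arm 3 at φ=240.0°: e+L cos θ3 = 0.2314;  centre 3 = (-0.1157, -0.2004, -0.1414)
eliminate P² terms by subtracting sphere 1 from 2 and 3
linear system: -0.7260x+0.4559y = 0.0057−0.0828z; -0.6943x+-0.4008y = 0.0000−0.0000z
Cramer: x(z) = -0.0038+0.0547z;  y(z) = 0.0065-0.0947z
sphere 1 gives Az²+Bz+C=0 with A=1.0119, B=0.2559, C=-0.0542;  B²−4AC=0.2850;  roots -0.3902, 0.1374;  negative root z = -0.3902
x = -0.0251, y = 0.0435

(-0.0251, 0.0435, -0.3902)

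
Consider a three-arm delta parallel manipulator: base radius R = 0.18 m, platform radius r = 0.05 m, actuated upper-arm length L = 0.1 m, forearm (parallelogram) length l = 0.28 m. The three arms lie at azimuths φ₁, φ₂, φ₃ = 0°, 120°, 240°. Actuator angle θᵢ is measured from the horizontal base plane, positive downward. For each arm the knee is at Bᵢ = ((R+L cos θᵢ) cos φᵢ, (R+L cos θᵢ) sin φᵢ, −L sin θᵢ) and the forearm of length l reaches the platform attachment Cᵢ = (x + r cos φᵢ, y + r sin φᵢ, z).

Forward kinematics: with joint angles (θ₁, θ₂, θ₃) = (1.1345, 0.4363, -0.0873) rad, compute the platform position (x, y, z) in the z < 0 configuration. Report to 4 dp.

(-0.0786, -0.0297, -0.2115)

O1 = (0.1723·cos0.0°, 0.1723·sin0.0°, -0.0906) = (0.1723, 0.0000, -0.0906)
O2 = (0.2206·cos120.0°, 0.2206·sin120.0°, -0.0423) = (-0.1103, 0.1911, -0.0423)
φ3=240.0°: virtual centre (-0.1148, -0.1989, 0.0087), radius l
subtract pairs → two planes through P
linear system: -0.5651x+0.3821y = 0.0126−0.0967z; -0.5741x+-0.3977y = 0.0149−0.1987z
det = 0.4442;  x = -0.0241+0.2576z,  y = -0.0027+0.1278z
into |P−O₁|² = l²: 1.0827z² + 0.0794z + -0.0316 = 0;  Δ = 0.1433;  z = -0.2115 or 0.1381 → z<0 root = -0.2115
x = -0.0786, y = -0.0297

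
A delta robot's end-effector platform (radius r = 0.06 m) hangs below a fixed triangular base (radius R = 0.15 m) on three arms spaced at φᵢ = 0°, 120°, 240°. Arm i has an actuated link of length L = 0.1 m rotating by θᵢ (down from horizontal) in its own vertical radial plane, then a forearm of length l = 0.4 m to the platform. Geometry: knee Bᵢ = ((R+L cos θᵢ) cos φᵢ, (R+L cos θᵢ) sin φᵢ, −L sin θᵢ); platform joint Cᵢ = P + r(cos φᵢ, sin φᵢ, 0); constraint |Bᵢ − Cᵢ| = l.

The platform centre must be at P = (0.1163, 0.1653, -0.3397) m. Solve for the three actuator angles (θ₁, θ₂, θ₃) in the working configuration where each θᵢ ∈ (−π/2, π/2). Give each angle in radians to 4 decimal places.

θ₁ = -0.1741, θ₂ = 0.0007, θ₃ = 1.3095

φ1=0.0° → target in arm frame (0.1163, 0.1653)
  A cos θ + B sin θ = C:  -0.0263·cos θ + -0.3397·sin θ = 0.0329
  γ=atan2(-0.3397,-0.0263)=-1.6481;  ψ=arccos(0.0967)=1.4740;  θ1=γ+ψ≈-0.1741
rotate P by −φ2: (0.0850, -0.1834, -0.3397)
  A=0.0050, B=-0.3397, C=(l²−L²−A²−y'²−z²)/(2L)=0.0048
  θ2 = atan2(B,A) + arccos(C/0.3397) = 0.0007
arm 3 (φ=240.0°): x'=-0.2013, y'=0.0181
  A=0.2913, B=-0.3397, C=(l²−L²−A²−y'²−z²)/(2L)=-0.2529
  √(A²+B²)=0.4475;  θ3 = -0.8619+2.1714 ≈ 1.3095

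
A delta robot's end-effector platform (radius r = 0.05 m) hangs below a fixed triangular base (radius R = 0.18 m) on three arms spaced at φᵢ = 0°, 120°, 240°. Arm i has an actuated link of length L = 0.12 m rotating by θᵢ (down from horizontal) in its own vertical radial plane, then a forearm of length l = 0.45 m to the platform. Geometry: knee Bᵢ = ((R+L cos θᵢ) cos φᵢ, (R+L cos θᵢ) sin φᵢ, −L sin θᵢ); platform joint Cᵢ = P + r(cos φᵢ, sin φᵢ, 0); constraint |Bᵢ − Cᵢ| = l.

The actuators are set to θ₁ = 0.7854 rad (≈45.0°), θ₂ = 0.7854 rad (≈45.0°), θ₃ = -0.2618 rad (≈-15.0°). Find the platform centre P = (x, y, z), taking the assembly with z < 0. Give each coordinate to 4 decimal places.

(-0.0726, -0.1257, -0.4075)

φ1=0.0°: virtual centre (0.2149, 0.0000, -0.0849), radius l
S2 = (0.2149·cos120.0°, 0.2149·sin120.0°, -0.0849) = (-0.1074, 0.1861, -0.0849)
arm 3 at φ=240.0°: (R−r)+L cos θ3 = 0.2459;  S3 = (-0.1230, -0.2130, 0.0311)
|S₂|²−|S₁|² = 0.0000;  |S₃|²−|S₁|² = 0.0081
[-0.6446 0.3721 0.0000]·P = 0.0000;  [-0.6756 -0.4259 0.2318]·P = 0.0081
Cramer: x(z) = -0.0057+0.1640z;  y(z) = -0.0099+0.2841z
quadratic in z: (1.1076)z²+(0.0917)z+(-0.1466)=0, √Δ=0.8110 → z ∈ {-0.4075, 0.3247}; z = -0.4075 (taking z<0)
x = -0.0726, y = -0.1257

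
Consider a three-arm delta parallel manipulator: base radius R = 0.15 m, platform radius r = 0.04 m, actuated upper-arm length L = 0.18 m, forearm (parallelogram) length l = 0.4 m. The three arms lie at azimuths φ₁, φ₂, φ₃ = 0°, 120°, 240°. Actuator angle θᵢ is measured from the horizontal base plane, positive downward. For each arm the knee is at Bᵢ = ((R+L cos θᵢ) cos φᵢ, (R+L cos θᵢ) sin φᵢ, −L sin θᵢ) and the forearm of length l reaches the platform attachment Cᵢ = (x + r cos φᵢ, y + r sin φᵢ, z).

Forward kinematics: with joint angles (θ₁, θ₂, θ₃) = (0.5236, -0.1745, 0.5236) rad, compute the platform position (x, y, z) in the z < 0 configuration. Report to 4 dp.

(-0.0492, 0.0851, -0.3213)

φ1=0.0°: virtual centre (0.2659, 0.0000, -0.0900), radius l
S2 = (0.2873·cos120.0°, 0.2873·sin120.0°, 0.0313) = (-0.1436, 0.2488, 0.0313)
arm 3 at φ=240.0°: ρ3 = 0.2659;  S3 = (-0.1329, -0.2303, -0.0900)
|S₂|²−|S₁|² = 0.0047;  |S₃|²−|S₁|² = 0.0000
linear system: -0.8190x+0.4976y = 0.0047−0.2425z; -0.7977x+-0.4605y = 0.0000−0.0000z
Cramer: x(z) = -0.0028+0.1443z;  y(z) = 0.0048-0.2499z
into |P−S₁|² = l²: 1.0833z² + 0.1000z + -0.0797 = 0;  Δ = 0.3553;  z = -0.3213 or 0.2289 → z<0 root = -0.3213
x = -0.0492, y = 0.0851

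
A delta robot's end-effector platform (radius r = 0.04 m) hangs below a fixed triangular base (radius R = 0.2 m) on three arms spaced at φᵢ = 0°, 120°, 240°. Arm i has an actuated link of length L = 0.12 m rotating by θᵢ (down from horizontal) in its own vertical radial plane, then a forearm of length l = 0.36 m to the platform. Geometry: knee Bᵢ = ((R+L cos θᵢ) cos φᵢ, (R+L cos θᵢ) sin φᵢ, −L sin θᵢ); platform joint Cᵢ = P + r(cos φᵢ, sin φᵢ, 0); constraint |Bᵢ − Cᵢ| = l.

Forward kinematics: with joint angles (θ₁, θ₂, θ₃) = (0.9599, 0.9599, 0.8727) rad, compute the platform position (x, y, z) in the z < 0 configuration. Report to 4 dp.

S1 = (0.2288·cos0.0°, 0.2288·sin0.0°, -0.0983) = (0.2288, 0.0000, -0.0983)
S2 = (0.2288·cos120.0°, 0.2288·sin120.0°, -0.0983) = (-0.1144, 0.1982, -0.0983)
φ3=240.0°: virtual centre (-0.1186, -0.2054, -0.0919), radius l
|S₂|²−|S₁|² = 0.0000;  |S₃|²−|S₁|² = 0.0027
linear system: -0.6865x+0.3963y = 0.0000−0.0000z; -0.6948x+-0.4107y = 0.0027−0.0127z
Cramer: x(z) = -0.0019+0.0091z;  y(z) = -0.0033+0.0157z
sphere 1 gives Az²+Bz+C=0 with A=1.0003, B=0.1923, C=-0.0667;  B²−4AC=0.3039;  roots -0.3716, 0.1794;  negative root z = -0.3716
x = -0.0053, y = -0.0091

(-0.0053, -0.0091, -0.3716)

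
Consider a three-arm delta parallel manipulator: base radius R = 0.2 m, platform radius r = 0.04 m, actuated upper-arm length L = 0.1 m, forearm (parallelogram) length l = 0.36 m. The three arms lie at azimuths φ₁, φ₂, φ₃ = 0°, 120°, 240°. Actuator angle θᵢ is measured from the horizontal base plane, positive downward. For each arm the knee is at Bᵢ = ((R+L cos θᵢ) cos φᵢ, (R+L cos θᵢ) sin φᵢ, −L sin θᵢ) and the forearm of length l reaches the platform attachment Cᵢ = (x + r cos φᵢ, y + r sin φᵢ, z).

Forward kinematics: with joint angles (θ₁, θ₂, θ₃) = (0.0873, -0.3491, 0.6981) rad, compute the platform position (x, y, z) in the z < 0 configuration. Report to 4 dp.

(0.0116, 0.0672, -0.2609)

arm 1 at φ=0.0°: ρ1 = 0.2596;  O1 = (0.2596, 0.0000, -0.0087)
O2 = (0.2540·cos120.0°, 0.2540·sin120.0°, 0.0342) = (-0.1270, 0.2199, 0.0342)
φ3=240.0°: virtual centre (-0.1183, -0.2049, -0.0643), radius l
|O₂|²−|O₁|² = -0.0018;  |O₃|²−|O₁|² = -0.0074
linear system: -0.7732x+0.4399y = -0.0018−0.0858z; -0.7558x+-0.4098y = -0.0074−-0.1111z
det = 0.6494;  x = 0.0061+-0.0211z,  y = 0.0067+-0.2322z
quadratic in z: (1.0544)z²+(0.0250)z+(-0.0652)=0, √Δ=0.5251 → z ∈ {-0.2609, 0.2371}; z = -0.2609 (taking z<0)
x = 0.0116, y = 0.0672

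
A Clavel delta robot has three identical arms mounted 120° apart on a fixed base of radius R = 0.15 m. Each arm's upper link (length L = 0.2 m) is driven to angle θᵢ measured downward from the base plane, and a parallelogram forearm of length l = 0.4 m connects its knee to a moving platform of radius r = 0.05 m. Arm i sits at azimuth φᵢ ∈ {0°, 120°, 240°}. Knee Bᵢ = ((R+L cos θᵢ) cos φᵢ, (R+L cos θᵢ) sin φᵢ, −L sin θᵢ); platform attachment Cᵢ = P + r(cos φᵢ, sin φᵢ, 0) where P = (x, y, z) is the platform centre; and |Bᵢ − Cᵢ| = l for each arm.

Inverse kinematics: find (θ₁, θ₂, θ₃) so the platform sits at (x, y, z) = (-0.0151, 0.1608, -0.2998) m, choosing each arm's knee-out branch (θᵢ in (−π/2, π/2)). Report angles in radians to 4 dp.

θ₁ = 0.4366, θ₂ = -0.3489, θ₃ = 0.8728

arm 1 (φ=0.0°): x'=-0.0151, y'=0.1608
  A=0.1151, B=-0.2998, C=(l²−L²−A²−y'²−z²)/(2L)=-0.0225
  γ=atan2(-0.2998,0.1151)=-1.2042;  ψ=arccos(-0.0699)=1.6408;  θ1=γ+ψ≈0.4366
rotate P by −φ2: (0.1468, -0.0673, -0.2998)
  A=-0.0468, B=-0.2998, C=(l²−L²−A²−y'²−z²)/(2L)=0.0585
  θ2 = atan2(B,A) + arccos(C/0.3034) = -0.3489
rotate P by −φ3: (-0.1317, -0.0935, -0.2998)
  e−x'=0.2317;  (l²−L²−(e−x')²−y'²−z²)/2L = -0.0808
  θ3 = atan2(B,A) + arccos(C/0.3789) = 0.8728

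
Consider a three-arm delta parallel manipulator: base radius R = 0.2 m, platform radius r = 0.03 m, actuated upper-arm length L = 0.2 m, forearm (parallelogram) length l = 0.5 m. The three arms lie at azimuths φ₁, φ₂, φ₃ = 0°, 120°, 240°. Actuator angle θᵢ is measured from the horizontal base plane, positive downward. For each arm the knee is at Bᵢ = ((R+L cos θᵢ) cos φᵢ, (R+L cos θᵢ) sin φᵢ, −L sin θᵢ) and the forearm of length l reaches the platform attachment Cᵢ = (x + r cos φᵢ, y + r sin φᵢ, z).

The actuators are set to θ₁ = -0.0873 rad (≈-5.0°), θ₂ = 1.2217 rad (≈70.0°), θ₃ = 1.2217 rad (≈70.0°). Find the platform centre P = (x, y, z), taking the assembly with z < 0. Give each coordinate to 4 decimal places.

(0.2415, 0.0000, -0.4660)

S1 = (0.3692·cos0.0°, 0.3692·sin0.0°, 0.0174) = (0.3692, 0.0000, 0.0174)
S2 = (0.2384·cos120.0°, 0.2384·sin120.0°, -0.1879) = (-0.1192, 0.2065, -0.1879)
arm 3 at φ=240.0°: (R−r)+L cos θ3 = 0.2384;  S3 = (-0.1192, -0.2065, -0.1879)
eliminate P² terms by subtracting sphere 1 from 2 and 3
linear system: -0.9769x+0.4129y = -0.0445−-0.4107z; -0.9769x+-0.4129y = -0.0445−-0.4107z
Cramer: x(z) = 0.0455-0.4205z;  y(z) = 0.0000+0.0000z
quadratic in z: (1.1768)z²+(0.2373)z+(-0.1449)=0, √Δ=0.8593 → z ∈ {-0.4660, 0.2643}; z = -0.4660 (taking z<0)
x = 0.2415, y = 0.0000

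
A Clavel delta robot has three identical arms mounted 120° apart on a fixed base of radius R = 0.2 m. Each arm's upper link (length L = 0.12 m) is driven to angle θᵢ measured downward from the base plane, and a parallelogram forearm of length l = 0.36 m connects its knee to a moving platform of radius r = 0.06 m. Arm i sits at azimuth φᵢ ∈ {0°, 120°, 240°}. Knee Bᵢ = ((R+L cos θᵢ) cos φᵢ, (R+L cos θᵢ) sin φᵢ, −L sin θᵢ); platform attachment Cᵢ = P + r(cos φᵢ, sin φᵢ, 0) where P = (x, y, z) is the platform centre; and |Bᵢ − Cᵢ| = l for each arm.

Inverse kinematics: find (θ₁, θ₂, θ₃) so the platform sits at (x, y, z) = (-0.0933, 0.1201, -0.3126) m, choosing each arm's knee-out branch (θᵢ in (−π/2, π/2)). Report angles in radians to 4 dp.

θ₁ = 1.2220, θ₂ = -0.2617, θ₃ = 1.0474

arm 1 (φ=0.0°): x'=-0.0933, y'=0.1201
  A cos θ + B sin θ = C:  0.2333·cos θ + -0.3126·sin θ = -0.2140
  γ=atan2(-0.3126,0.2333)=-0.9297;  ψ=arccos(-0.5488)=2.1517;  θ1=γ+ψ≈1.2220
arm 2 (φ=120.0°): x'=0.1507, y'=0.0208
  A cos θ + B sin θ = C:  -0.0107·cos θ + -0.3126·sin θ = 0.0706
  θ2 = atan2(B,A) + arccos(C/0.3128) = -0.2617
rotate P by −φ3: (-0.0574, -0.1409, -0.3126)
  A cos θ + B sin θ = C:  0.1974·cos θ + -0.3126·sin θ = -0.1721
  θ3 = atan2(B,A) + arccos(C/0.3697) = 1.0474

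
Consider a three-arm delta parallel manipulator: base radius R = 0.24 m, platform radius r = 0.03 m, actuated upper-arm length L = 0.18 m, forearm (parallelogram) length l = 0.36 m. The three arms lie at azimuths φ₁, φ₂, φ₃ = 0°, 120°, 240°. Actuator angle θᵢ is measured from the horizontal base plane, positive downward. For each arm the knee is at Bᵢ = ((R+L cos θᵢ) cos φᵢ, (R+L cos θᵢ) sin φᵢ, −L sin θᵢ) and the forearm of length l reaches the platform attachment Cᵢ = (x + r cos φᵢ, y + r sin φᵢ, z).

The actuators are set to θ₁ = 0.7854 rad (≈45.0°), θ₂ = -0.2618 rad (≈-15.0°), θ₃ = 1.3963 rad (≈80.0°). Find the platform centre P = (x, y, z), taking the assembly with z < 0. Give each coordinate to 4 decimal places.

(0.0045, 0.1286, -0.1758)

centre 1 = (0.3373·cos0.0°, 0.3373·sin0.0°, -0.1273) = (0.3373, 0.0000, -0.1273)
centre 2 = (0.3839·cos120.0°, 0.3839·sin120.0°, 0.0466) = (-0.1919, 0.3324, 0.0466)
arm 3 at φ=240.0°: e+L cos θ3 = 0.2413;  centre 3 = (-0.1206, -0.2089, -0.1773)
|centre ₂|²−|centre ₁|² = 0.0196;  |centre ₃|²−|centre ₁|² = -0.0403
[-1.0584 0.6649 0.3477]·P = 0.0196;  [-0.9158 -0.4179 -0.1000]·P = -0.0403
det = 1.0512;  x = 0.0177+0.0750z,  y = 0.0577+-0.4036z
sphere 1 gives Az²+Bz+C=0 with A=1.1685, B=0.1601, C=-0.0080;  B²−4AC=0.0629;  roots -0.1758, 0.0388;  negative root z = -0.1758
x = 0.0045, y = 0.1286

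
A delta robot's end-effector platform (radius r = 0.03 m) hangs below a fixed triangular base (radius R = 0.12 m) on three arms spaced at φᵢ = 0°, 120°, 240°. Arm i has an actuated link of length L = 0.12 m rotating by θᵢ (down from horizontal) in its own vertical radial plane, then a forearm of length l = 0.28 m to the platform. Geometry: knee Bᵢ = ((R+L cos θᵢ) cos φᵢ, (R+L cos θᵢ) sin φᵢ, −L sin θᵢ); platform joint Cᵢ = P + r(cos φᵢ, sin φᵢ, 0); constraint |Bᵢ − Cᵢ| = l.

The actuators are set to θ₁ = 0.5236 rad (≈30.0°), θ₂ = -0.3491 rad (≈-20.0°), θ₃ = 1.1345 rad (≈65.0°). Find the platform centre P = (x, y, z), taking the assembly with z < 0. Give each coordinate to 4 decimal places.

(-0.0008, 0.1274, -0.2158)

O1 = (0.1939·cos0.0°, 0.1939·sin0.0°, -0.0600) = (0.1939, 0.0000, -0.0600)
O2 = (0.2028·cos120.0°, 0.2028·sin120.0°, 0.0410) = (-0.1014, 0.1756, 0.0410)
arm 3 at φ=240.0°: ρ3 = 0.1407;  O3 = (-0.0704, -0.1219, -0.1088)
|O₂|²−|O₁|² = 0.0016;  |O₃|²−|O₁|² = -0.0096
plane₁₂: -0.5906x+0.3512y+0.2021z = 0.0016
det = 0.3296;  x = 0.0090+0.0455z,  y = 0.0197+-0.4989z
quadratic in z: (1.2509)z²+(0.0835)z+(-0.0402)=0, √Δ=0.4563 → z ∈ {-0.2158, 0.1490}; z = -0.2158 (taking z<0)
x = -0.0008, y = 0.1274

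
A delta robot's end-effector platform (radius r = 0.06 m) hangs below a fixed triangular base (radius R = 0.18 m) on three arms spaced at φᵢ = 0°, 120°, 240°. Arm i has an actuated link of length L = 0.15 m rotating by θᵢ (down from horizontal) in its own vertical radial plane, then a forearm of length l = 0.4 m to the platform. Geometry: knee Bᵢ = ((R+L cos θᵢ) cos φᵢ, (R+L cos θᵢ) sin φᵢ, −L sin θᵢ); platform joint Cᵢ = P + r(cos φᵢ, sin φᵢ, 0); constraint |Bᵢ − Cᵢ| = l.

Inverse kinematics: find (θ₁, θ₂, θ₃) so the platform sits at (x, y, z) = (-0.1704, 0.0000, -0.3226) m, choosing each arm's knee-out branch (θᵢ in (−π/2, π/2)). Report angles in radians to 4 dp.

φ1=0.0° → target in arm frame (-0.1704, 0.0000)
  A cos θ + B sin θ = C:  0.2904·cos θ + -0.3226·sin θ = -0.1697
  θ1 = atan2(B,A) + arccos(C/0.4341) = 1.1345
rotate P by −φ2: (0.0852, 0.1476, -0.3226)
  e−x'=0.0348;  (l²−L²−(e−x')²−y'²−z²)/2L = 0.0348
  γ=atan2(-0.3226,0.0348)=-1.4633;  ψ=arccos(0.1073)=1.4633;  θ2=γ+ψ≈0.0000
rotate P by −φ3: (0.0852, -0.1476, -0.3226)
  A=0.0348, B=-0.3226, C=(l²−L²−A²−y'²−z²)/(2L)=0.0348
  √(A²+B²)=0.3245;  θ3 = -1.4633+1.4633 ≈ 0.0000

θ₁ = 1.1345, θ₂ = 0.0000, θ₃ = 0.0000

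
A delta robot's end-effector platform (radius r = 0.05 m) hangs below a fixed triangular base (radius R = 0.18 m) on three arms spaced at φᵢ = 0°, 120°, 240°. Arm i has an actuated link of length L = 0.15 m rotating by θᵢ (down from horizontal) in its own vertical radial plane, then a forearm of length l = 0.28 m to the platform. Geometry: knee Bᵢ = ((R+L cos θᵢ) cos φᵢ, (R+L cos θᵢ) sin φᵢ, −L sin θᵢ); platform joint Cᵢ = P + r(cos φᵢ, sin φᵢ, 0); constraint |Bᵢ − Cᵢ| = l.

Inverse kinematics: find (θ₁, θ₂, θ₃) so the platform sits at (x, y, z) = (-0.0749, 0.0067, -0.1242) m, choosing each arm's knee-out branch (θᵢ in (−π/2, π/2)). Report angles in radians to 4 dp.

φ1=0.0° → target in arm frame (-0.0749, 0.0067)
  A=0.2049, B=-0.1242, C=(l²−L²−A²−y'²−z²)/(2L)=-0.0052
  √(A²+B²)=0.2396;  θ1 = -0.5449+1.5924 ≈ 1.0475
rotate P by −φ2: (0.0433, 0.0615, -0.1242)
  A=0.0867, B=-0.1242, C=(l²−L²−A²−y'²−z²)/(2L)=0.0972
  γ=atan2(-0.1242,0.0867)=-0.9611;  ψ=arccos(0.6417)=0.8741;  θ2=γ+ψ≈-0.0870
rotate P by −φ3: (0.0316, -0.0682, -0.1242)
  e−x'=0.0984;  (l²−L²−(e−x')²−y'²−z²)/2L = 0.0872
  γ=atan2(-0.1242,0.0984)=-0.9010;  ψ=arccos(0.5502)=0.9882;  θ3=γ+ψ≈0.0872

θ₁ = 1.0475, θ₂ = -0.0870, θ₃ = 0.0872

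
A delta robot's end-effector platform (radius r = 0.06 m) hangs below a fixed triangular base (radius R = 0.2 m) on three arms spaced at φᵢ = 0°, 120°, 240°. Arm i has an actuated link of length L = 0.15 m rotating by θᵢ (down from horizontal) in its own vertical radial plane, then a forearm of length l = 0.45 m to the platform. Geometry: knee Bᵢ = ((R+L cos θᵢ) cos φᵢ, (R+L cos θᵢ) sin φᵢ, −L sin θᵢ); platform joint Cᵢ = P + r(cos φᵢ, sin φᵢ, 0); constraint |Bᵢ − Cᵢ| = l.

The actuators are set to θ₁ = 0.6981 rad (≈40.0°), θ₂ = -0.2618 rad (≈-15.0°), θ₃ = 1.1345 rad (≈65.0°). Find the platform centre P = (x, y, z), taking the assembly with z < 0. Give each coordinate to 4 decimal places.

(-0.0283, 0.1864, -0.3923)

φ1=0.0°: virtual centre (0.2549, 0.0000, -0.0964), radius l
arm 2 at φ=120.0°: ρ2 = 0.2849;  S2 = (-0.1424, 0.2467, 0.0388)
φ3=240.0°: virtual centre (-0.1017, -0.1761, -0.1359), radius l
eliminate P² terms by subtracting sphere 1 from 2 and 3
linear system: -0.7947x+0.4934y = 0.0084−0.2705z; -0.7132x+-0.3523y = -0.0144−-0.0791z
Cramer: x(z) = 0.0066+0.0890z;  y(z) = 0.0276-0.4047z
sphere 1 gives Az²+Bz+C=0 with A=1.1717, B=0.1262, C=-0.1308;  B²−4AC=0.6289;  roots -0.3923, 0.2845;  negative root z = -0.3923
x = -0.0283, y = 0.1864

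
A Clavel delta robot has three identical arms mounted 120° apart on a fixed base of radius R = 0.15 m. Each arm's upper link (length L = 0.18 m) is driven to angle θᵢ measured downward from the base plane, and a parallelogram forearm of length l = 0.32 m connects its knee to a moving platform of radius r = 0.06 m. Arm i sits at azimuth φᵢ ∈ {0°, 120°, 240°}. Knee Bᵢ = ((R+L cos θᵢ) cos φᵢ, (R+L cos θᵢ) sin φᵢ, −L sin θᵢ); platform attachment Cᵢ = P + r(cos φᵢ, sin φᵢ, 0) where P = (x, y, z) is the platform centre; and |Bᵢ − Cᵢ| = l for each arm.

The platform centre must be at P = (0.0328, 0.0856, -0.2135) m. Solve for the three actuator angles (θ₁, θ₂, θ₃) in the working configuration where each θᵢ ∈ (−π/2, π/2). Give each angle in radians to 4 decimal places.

θ₁ = 0.0872, θ₂ = -0.0877, θ₃ = 0.7853

rotate P by −φ1: (0.0328, 0.0856, -0.2135)
  e−x'=0.0572;  (l²−L²−(e−x')²−y'²−z²)/2L = 0.0384
  √(A²+B²)=0.2210;  θ1 = -1.3090+1.3962 ≈ 0.0872
arm 2 (φ=120.0°): x'=0.0577, y'=-0.0712
  e−x'=0.0323;  (l²−L²−(e−x')²−y'²−z²)/2L = 0.0509
  √(A²+B²)=0.2159;  θ2 = -1.4208+1.3331 ≈ -0.0877
arm 3 (φ=240.0°): x'=-0.0905, y'=-0.0144
  A cos θ + B sin θ = C:  0.1805·cos θ + -0.2135·sin θ = -0.0233
  γ=atan2(-0.2135,0.1805)=-0.8689;  ψ=arccos(-0.0833)=1.6542;  θ3=γ+ψ≈0.7853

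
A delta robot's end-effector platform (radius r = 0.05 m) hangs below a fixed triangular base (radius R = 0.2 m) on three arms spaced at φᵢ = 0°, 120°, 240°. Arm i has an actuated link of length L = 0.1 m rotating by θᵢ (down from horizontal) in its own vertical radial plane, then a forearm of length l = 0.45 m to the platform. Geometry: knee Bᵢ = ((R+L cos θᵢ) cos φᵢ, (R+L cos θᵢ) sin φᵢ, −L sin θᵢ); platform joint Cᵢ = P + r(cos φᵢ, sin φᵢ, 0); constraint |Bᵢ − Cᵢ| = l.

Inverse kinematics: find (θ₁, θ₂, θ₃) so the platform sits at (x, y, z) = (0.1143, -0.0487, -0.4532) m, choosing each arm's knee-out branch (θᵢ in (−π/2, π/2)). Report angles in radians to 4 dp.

φ1=0.0° → target in arm frame (0.1143, -0.0487)
  A=0.0357, B=-0.4532, C=(l²−L²−A²−y'²−z²)/(2L)=-0.0827
  √(A²+B²)=0.4546;  θ1 = -1.4922+1.7537 ≈ 0.2615
rotate P by −φ2: (-0.0993, -0.0746, -0.4532)
  A=0.2493, B=-0.4532, C=(l²−L²−A²−y'²−z²)/(2L)=-0.4031
  θ2 = atan2(B,A) + arccos(C/0.5173) = 1.3966
arm 3 (φ=240.0°): x'=-0.0150, y'=0.1233
  e−x'=0.1650;  (l²−L²−(e−x')²−y'²−z²)/2L = -0.2766
  θ3 = atan2(B,A) + arccos(C/0.4823) = 0.9599

θ₁ = 0.2615, θ₂ = 1.3966, θ₃ = 0.9599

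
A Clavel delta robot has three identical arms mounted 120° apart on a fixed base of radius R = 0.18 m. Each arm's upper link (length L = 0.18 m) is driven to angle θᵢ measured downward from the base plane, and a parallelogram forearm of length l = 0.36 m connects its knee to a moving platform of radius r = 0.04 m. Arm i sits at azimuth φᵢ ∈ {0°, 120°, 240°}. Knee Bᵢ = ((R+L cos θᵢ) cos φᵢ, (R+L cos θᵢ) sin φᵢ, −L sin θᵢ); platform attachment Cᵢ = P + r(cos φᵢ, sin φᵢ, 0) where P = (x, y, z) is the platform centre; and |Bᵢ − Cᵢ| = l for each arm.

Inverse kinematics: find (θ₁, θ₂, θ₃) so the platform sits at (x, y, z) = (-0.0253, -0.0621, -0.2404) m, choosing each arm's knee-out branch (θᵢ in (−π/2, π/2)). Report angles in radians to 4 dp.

rotate P by −φ1: (-0.0253, -0.0621, -0.2404)
  A=0.1653, B=-0.2404, C=(l²−L²−A²−y'²−z²)/(2L)=0.0229
  θ1 = atan2(B,A) + arccos(C/0.2917) = 0.5239
arm 2 (φ=120.0°): x'=-0.0411, y'=0.0530
  A=0.1811, B=-0.2404, C=(l²−L²−A²−y'²−z²)/(2L)=0.0105
  θ2 = atan2(B,A) + arccos(C/0.3010) = 0.6107
arm 3 (φ=240.0°): x'=0.0664, y'=0.0091
  e−x'=0.0736;  (l²−L²−(e−x')²−y'²−z²)/2L = 0.0942
  γ=atan2(-0.2404,0.0736)=-1.2738;  ψ=arccos(0.3747)=1.1867;  θ3=γ+ψ≈-0.0871

θ₁ = 0.5239, θ₂ = 0.6107, θ₃ = -0.0871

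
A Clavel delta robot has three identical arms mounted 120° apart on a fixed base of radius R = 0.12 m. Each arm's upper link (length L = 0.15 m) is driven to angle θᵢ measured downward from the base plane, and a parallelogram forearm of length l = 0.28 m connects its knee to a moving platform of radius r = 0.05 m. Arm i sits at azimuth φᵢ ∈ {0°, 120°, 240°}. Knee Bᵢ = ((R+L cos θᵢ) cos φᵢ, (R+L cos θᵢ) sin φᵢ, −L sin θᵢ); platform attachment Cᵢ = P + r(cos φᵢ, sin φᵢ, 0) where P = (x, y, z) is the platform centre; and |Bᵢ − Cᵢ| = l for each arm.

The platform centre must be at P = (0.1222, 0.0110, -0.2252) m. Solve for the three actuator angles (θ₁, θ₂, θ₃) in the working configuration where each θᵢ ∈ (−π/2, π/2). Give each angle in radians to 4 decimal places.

φ1=0.0° → target in arm frame (0.1222, 0.0110)
  A cos θ + B sin θ = C:  -0.0522·cos θ + -0.2252·sin θ = 0.0078
  θ1 = atan2(B,A) + arccos(C/0.2312) = -0.2615
rotate P by −φ2: (-0.0516, -0.1113, -0.2252)
  e−x'=0.1216;  (l²−L²−(e−x')²−y'²−z²)/2L = -0.0733
  √(A²+B²)=0.2559;  θ2 = -1.0758+1.8613 ≈ 0.7855
rotate P by −φ3: (-0.0706, 0.1003, -0.2252)
  e−x'=0.1406;  (l²−L²−(e−x')²−y'²−z²)/2L = -0.0822
  √(A²+B²)=0.2655;  θ3 = -1.0126+1.8855 ≈ 0.8729

θ₁ = -0.2615, θ₂ = 0.7855, θ₃ = 0.8729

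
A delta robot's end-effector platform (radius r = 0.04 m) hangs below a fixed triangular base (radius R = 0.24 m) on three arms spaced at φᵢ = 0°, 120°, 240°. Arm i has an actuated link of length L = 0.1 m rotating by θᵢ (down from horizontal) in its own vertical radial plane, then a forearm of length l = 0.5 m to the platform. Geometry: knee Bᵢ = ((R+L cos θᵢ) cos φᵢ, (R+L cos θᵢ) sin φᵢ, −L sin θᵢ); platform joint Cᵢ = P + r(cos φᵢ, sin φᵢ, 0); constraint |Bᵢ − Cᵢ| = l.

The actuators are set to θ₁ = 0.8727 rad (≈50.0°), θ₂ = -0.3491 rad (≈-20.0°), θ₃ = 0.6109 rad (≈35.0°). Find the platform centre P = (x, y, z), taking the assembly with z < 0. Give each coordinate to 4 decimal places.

(-0.0791, 0.0829, -0.4305)

arm 1 at φ=0.0°: (R−r)+L cos θ1 = 0.2643;  O1 = (0.2643, 0.0000, -0.0766)
φ2=120.0°: virtual centre (-0.1470, 0.2546, 0.0342), radius l
arm 3 at φ=240.0°: (R−r)+L cos θ3 = 0.2819;  O3 = (-0.1410, -0.2441, -0.0574)
|O₂|²−|O₁|² = 0.0119;  |O₃|²−|O₁|² = 0.0071
linear system: -0.8225x+0.5092y = 0.0119−0.2216z; -0.8105x+-0.4883y = 0.0071−0.0385z
det = 0.8143;  x = -0.0115+0.1570z,  y = 0.0047+-0.1817z
quadratic in z: (1.0577)z²+(0.0649)z+(-0.1680)=0, √Δ=0.8456 → z ∈ {-0.4305, 0.3691}; z = -0.4305 (taking z<0)
x = -0.0791, y = 0.0829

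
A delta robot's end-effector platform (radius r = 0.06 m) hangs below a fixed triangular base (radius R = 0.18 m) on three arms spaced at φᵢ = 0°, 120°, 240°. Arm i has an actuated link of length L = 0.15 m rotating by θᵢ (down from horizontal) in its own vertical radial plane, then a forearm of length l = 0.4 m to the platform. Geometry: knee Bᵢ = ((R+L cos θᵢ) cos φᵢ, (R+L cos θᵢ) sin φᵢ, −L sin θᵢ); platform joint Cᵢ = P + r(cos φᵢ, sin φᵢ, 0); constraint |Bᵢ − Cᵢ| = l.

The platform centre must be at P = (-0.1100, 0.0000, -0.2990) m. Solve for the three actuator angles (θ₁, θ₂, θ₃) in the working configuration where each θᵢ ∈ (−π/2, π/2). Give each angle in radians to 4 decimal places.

arm 1 (φ=0.0°): x'=-0.1100, y'=0.0000
  A=0.2300, B=-0.2990, C=(l²−L²−A²−y'²−z²)/(2L)=-0.0160
  √(A²+B²)=0.3772;  θ1 = -0.9151+1.6132 ≈ 0.6981
φ2=120.0° → target in arm frame (0.0550, 0.0953)
  A cos θ + B sin θ = C:  0.0650·cos θ + -0.2990·sin θ = 0.1160
  θ2 = atan2(B,A) + arccos(C/0.3060) = -0.1748
arm 3 (φ=240.0°): x'=0.0550, y'=-0.0953
  e−x'=0.0650;  (l²−L²−(e−x')²−y'²−z²)/2L = 0.1160
  √(A²+B²)=0.3060;  θ3 = -1.3567+1.1820 ≈ -0.1748

θ₁ = 0.6981, θ₂ = -0.1748, θ₃ = -0.1748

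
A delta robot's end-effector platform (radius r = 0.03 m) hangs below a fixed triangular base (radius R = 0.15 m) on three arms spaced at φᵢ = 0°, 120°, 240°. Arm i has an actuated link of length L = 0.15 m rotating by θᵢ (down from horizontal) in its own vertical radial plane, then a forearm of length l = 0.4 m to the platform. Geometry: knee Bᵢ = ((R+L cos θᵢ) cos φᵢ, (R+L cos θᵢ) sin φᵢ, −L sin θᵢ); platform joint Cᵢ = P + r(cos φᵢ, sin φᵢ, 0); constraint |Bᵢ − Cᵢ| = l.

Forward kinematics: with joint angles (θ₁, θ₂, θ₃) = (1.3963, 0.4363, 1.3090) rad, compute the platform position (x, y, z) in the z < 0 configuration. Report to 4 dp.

(-0.0872, 0.1225, -0.4487)

arm 1 at φ=0.0°: ρ1 = 0.1460;  centre 1 = (0.1460, 0.0000, -0.1477)
arm 2 at φ=120.0°: ρ2 = 0.2559;  centre 2 = (-0.1280, 0.2217, -0.0634)
φ3=240.0°: virtual centre (-0.0794, -0.1375, -0.1449), radius l
eliminate P² terms by subtracting sphere 1 from 2 and 3
linear system: -0.5480x+0.4433y = 0.0264−0.1687z; -0.4509x+-0.2751y = 0.0031−0.0057z
Cramer: x(z) = -0.0246+0.1395z;  y(z) = 0.0291-0.2080z
quadratic in z: (1.0627)z²+(0.2357)z+(-0.1082)=0, √Δ=0.7181 → z ∈ {-0.4487, 0.2269}; z = -0.4487 (taking z<0)
x = -0.0872, y = 0.1225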